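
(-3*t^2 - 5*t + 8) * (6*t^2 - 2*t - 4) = -18*t^4 - 24*t^3 + 70*t^2 + 4*t - 32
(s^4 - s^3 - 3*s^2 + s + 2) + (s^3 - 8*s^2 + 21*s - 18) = s^4 - 11*s^2 + 22*s - 16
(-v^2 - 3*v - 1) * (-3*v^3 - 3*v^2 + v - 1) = 3*v^5 + 12*v^4 + 11*v^3 + v^2 + 2*v + 1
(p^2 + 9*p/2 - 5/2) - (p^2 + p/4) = 17*p/4 - 5/2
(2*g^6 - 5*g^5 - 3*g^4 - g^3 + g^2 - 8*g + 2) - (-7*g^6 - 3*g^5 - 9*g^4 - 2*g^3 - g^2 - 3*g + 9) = 9*g^6 - 2*g^5 + 6*g^4 + g^3 + 2*g^2 - 5*g - 7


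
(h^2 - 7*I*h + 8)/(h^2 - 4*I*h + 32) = (h + I)/(h + 4*I)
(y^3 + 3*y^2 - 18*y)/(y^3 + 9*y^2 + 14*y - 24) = y*(y - 3)/(y^2 + 3*y - 4)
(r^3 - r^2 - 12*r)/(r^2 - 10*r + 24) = r*(r + 3)/(r - 6)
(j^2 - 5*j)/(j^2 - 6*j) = (j - 5)/(j - 6)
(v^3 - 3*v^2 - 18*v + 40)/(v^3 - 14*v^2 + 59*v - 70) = (v + 4)/(v - 7)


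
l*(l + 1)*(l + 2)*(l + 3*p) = l^4 + 3*l^3*p + 3*l^3 + 9*l^2*p + 2*l^2 + 6*l*p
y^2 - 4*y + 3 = (y - 3)*(y - 1)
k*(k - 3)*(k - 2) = k^3 - 5*k^2 + 6*k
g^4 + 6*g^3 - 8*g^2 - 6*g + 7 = (g - 1)^2*(g + 1)*(g + 7)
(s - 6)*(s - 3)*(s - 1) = s^3 - 10*s^2 + 27*s - 18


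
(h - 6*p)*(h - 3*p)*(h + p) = h^3 - 8*h^2*p + 9*h*p^2 + 18*p^3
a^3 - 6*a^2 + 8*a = a*(a - 4)*(a - 2)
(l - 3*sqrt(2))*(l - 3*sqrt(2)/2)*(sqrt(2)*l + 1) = sqrt(2)*l^3 - 8*l^2 + 9*sqrt(2)*l/2 + 9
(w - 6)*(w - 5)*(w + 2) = w^3 - 9*w^2 + 8*w + 60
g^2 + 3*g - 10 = (g - 2)*(g + 5)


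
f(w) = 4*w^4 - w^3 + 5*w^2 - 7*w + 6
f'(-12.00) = -28207.00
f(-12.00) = 85482.00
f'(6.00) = 3401.00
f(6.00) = 5112.00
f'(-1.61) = -97.65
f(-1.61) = 61.28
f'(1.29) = 35.25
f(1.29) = 14.22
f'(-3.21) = -599.23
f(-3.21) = 537.76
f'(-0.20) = -9.25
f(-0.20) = 7.61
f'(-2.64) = -348.70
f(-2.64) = 272.03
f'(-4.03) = -1143.24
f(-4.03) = 1235.93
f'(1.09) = 21.06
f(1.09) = 8.66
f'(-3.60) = -828.38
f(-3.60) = 814.50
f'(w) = 16*w^3 - 3*w^2 + 10*w - 7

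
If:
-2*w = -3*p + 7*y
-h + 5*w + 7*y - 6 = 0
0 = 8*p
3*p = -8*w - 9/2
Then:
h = -123/16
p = 0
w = -9/16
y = 9/56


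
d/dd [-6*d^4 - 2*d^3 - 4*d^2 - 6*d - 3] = -24*d^3 - 6*d^2 - 8*d - 6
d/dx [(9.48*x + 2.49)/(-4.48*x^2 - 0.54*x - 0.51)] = (42.4704*x^2 + 22.3104*x - 3.4902)/(20.0704*x^4 + 4.8384*x^3 + 4.8612*x^2 + 0.5508*x + 0.2601)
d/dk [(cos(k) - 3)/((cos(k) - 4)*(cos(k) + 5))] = (cos(k)^2 - 6*cos(k) + 17)*sin(k)/((cos(k) - 4)^2*(cos(k) + 5)^2)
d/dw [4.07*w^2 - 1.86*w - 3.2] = 8.14*w - 1.86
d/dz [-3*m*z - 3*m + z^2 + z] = -3*m + 2*z + 1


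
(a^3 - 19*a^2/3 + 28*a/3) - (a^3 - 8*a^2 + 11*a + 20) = 5*a^2/3 - 5*a/3 - 20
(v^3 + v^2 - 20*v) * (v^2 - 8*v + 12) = v^5 - 7*v^4 - 16*v^3 + 172*v^2 - 240*v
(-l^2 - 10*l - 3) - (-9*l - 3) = -l^2 - l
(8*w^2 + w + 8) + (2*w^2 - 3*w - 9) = 10*w^2 - 2*w - 1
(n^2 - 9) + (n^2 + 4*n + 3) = 2*n^2 + 4*n - 6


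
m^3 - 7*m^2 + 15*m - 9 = (m - 3)^2*(m - 1)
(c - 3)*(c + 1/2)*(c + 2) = c^3 - c^2/2 - 13*c/2 - 3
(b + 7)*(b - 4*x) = b^2 - 4*b*x + 7*b - 28*x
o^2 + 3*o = o*(o + 3)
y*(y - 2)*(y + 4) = y^3 + 2*y^2 - 8*y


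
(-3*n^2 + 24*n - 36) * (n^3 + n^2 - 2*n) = -3*n^5 + 21*n^4 - 6*n^3 - 84*n^2 + 72*n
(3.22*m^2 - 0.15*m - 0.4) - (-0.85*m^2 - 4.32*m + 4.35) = 4.07*m^2 + 4.17*m - 4.75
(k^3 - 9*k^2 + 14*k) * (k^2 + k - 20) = k^5 - 8*k^4 - 15*k^3 + 194*k^2 - 280*k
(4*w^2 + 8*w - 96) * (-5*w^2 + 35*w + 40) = -20*w^4 + 100*w^3 + 920*w^2 - 3040*w - 3840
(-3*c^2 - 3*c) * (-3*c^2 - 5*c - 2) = 9*c^4 + 24*c^3 + 21*c^2 + 6*c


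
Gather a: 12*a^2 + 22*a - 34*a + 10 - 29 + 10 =12*a^2 - 12*a - 9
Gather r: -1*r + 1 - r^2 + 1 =-r^2 - r + 2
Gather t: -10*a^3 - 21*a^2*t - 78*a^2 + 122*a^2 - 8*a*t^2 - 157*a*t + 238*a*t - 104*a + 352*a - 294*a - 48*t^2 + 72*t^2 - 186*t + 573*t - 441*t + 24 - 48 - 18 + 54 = -10*a^3 + 44*a^2 - 46*a + t^2*(24 - 8*a) + t*(-21*a^2 + 81*a - 54) + 12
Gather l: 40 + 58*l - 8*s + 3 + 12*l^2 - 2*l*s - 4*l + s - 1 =12*l^2 + l*(54 - 2*s) - 7*s + 42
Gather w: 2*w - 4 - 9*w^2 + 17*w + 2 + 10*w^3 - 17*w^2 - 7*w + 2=10*w^3 - 26*w^2 + 12*w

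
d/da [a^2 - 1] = 2*a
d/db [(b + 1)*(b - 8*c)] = 2*b - 8*c + 1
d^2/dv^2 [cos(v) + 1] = -cos(v)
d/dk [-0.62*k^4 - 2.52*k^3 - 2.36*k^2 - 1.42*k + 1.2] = -2.48*k^3 - 7.56*k^2 - 4.72*k - 1.42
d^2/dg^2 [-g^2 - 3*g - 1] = -2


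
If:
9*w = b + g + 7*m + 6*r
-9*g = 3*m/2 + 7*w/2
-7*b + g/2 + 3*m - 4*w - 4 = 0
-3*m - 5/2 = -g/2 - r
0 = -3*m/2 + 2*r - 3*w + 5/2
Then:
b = -5645/1877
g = -3864/1877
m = 2051/1877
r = 25555/3754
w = 9057/1877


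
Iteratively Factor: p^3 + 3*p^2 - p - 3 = (p + 1)*(p^2 + 2*p - 3) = (p + 1)*(p + 3)*(p - 1)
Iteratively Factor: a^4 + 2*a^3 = (a + 2)*(a^3) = a*(a + 2)*(a^2) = a^2*(a + 2)*(a)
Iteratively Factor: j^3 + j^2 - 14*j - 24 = (j + 3)*(j^2 - 2*j - 8) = (j - 4)*(j + 3)*(j + 2)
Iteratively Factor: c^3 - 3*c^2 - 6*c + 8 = (c - 4)*(c^2 + c - 2) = (c - 4)*(c + 2)*(c - 1)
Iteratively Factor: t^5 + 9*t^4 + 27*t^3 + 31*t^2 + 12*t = (t + 4)*(t^4 + 5*t^3 + 7*t^2 + 3*t) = (t + 1)*(t + 4)*(t^3 + 4*t^2 + 3*t) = t*(t + 1)*(t + 4)*(t^2 + 4*t + 3) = t*(t + 1)^2*(t + 4)*(t + 3)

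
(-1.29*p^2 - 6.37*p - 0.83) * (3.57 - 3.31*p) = 4.2699*p^3 + 16.4794*p^2 - 19.9936*p - 2.9631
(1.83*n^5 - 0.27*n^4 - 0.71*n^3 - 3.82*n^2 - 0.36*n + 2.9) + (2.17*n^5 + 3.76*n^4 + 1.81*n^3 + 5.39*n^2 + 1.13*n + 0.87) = 4.0*n^5 + 3.49*n^4 + 1.1*n^3 + 1.57*n^2 + 0.77*n + 3.77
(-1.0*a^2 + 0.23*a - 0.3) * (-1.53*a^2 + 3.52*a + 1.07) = 1.53*a^4 - 3.8719*a^3 + 0.1986*a^2 - 0.8099*a - 0.321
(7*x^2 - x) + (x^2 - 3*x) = 8*x^2 - 4*x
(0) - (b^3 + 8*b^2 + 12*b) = -b^3 - 8*b^2 - 12*b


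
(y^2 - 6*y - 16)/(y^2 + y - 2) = (y - 8)/(y - 1)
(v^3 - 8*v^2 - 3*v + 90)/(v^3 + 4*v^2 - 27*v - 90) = (v - 6)/(v + 6)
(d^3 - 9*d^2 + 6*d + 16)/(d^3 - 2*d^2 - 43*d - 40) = (d - 2)/(d + 5)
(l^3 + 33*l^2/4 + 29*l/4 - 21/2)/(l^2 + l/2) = (4*l^3 + 33*l^2 + 29*l - 42)/(2*l*(2*l + 1))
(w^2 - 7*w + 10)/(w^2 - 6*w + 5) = (w - 2)/(w - 1)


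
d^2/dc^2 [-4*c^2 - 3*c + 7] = -8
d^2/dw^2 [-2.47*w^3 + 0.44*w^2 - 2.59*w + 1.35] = 0.88 - 14.82*w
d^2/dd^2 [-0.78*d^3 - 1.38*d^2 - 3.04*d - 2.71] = -4.68*d - 2.76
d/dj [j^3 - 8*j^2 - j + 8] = 3*j^2 - 16*j - 1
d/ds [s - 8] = 1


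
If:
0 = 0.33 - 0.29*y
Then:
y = 1.14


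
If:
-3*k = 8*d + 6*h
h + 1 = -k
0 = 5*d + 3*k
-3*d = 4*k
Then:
No Solution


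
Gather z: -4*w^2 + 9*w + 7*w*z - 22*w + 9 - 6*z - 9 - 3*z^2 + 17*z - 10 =-4*w^2 - 13*w - 3*z^2 + z*(7*w + 11) - 10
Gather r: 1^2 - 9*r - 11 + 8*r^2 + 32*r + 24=8*r^2 + 23*r + 14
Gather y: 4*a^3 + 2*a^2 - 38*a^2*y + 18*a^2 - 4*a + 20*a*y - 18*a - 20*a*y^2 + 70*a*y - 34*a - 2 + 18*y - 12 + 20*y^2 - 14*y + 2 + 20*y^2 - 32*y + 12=4*a^3 + 20*a^2 - 56*a + y^2*(40 - 20*a) + y*(-38*a^2 + 90*a - 28)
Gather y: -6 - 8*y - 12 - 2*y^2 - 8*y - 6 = -2*y^2 - 16*y - 24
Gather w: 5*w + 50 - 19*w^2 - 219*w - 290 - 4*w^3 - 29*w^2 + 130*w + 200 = -4*w^3 - 48*w^2 - 84*w - 40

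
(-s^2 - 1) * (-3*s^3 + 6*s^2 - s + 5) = 3*s^5 - 6*s^4 + 4*s^3 - 11*s^2 + s - 5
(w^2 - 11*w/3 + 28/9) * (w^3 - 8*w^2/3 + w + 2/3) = w^5 - 19*w^4/3 + 125*w^3/9 - 305*w^2/27 + 2*w/3 + 56/27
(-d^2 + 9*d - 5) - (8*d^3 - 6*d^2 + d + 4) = -8*d^3 + 5*d^2 + 8*d - 9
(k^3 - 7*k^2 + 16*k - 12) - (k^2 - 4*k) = k^3 - 8*k^2 + 20*k - 12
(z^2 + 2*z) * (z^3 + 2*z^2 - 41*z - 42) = z^5 + 4*z^4 - 37*z^3 - 124*z^2 - 84*z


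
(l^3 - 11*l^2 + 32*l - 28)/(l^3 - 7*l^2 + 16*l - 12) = (l - 7)/(l - 3)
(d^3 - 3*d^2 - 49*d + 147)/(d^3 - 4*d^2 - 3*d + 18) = (d^2 - 49)/(d^2 - d - 6)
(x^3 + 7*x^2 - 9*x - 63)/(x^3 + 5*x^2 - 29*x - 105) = (x - 3)/(x - 5)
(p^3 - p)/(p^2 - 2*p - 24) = (p^3 - p)/(p^2 - 2*p - 24)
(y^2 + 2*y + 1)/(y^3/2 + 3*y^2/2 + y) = 2*(y + 1)/(y*(y + 2))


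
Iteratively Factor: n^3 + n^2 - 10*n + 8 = (n - 2)*(n^2 + 3*n - 4) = (n - 2)*(n + 4)*(n - 1)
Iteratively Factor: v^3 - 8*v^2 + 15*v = (v - 5)*(v^2 - 3*v) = v*(v - 5)*(v - 3)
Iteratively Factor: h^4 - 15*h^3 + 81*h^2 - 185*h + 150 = (h - 5)*(h^3 - 10*h^2 + 31*h - 30) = (h - 5)*(h - 2)*(h^2 - 8*h + 15) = (h - 5)*(h - 3)*(h - 2)*(h - 5)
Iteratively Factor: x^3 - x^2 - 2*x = (x - 2)*(x^2 + x) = (x - 2)*(x + 1)*(x)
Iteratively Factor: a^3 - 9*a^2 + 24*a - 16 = (a - 4)*(a^2 - 5*a + 4) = (a - 4)^2*(a - 1)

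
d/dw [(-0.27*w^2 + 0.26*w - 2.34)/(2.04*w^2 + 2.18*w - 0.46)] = (-1.119*w^2 + 9.7956*w + 4.9816)/(4.1616*w^4 + 8.8944*w^3 + 2.8756*w^2 - 2.0056*w + 0.2116)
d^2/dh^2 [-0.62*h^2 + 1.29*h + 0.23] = -1.24000000000000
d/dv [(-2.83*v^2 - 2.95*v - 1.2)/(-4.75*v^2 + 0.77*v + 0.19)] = (-16.1916*v^2 - 12.4754*v + 0.3635)/(22.5625*v^4 - 7.315*v^3 - 1.2121*v^2 + 0.2926*v + 0.0361)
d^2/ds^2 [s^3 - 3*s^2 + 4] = 6*s - 6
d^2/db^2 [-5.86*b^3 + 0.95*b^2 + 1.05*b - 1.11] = 1.9 - 35.16*b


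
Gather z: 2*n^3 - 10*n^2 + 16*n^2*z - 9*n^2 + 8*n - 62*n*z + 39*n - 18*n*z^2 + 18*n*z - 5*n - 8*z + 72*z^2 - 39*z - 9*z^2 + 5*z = 2*n^3 - 19*n^2 + 42*n + z^2*(63 - 18*n) + z*(16*n^2 - 44*n - 42)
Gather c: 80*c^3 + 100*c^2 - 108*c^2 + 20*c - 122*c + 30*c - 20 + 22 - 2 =80*c^3 - 8*c^2 - 72*c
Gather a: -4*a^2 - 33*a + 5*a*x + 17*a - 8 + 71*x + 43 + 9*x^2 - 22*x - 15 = -4*a^2 + a*(5*x - 16) + 9*x^2 + 49*x + 20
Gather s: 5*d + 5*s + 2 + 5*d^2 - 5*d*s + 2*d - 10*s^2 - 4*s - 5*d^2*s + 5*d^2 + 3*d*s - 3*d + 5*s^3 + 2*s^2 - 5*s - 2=10*d^2 + 4*d + 5*s^3 - 8*s^2 + s*(-5*d^2 - 2*d - 4)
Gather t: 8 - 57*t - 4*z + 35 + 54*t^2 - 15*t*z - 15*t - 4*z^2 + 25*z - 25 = 54*t^2 + t*(-15*z - 72) - 4*z^2 + 21*z + 18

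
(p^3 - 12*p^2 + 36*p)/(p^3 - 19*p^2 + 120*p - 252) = p/(p - 7)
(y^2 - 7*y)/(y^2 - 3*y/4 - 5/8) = 8*y*(7 - y)/(-8*y^2 + 6*y + 5)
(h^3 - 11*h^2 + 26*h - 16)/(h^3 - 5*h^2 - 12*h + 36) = (h^2 - 9*h + 8)/(h^2 - 3*h - 18)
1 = 1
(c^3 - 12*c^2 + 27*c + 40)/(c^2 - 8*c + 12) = (c^3 - 12*c^2 + 27*c + 40)/(c^2 - 8*c + 12)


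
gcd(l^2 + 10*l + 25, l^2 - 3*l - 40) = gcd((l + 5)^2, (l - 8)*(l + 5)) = l + 5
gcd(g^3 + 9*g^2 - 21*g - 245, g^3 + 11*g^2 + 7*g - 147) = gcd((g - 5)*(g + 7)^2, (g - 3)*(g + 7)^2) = g^2 + 14*g + 49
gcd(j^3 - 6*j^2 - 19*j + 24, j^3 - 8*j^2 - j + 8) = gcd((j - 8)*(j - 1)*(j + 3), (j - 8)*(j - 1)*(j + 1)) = j^2 - 9*j + 8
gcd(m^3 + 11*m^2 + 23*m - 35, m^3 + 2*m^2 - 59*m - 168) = m + 7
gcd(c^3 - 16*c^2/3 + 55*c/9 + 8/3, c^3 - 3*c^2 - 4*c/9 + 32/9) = c - 8/3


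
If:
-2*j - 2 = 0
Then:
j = -1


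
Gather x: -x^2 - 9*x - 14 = -x^2 - 9*x - 14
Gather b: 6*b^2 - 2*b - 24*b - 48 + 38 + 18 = 6*b^2 - 26*b + 8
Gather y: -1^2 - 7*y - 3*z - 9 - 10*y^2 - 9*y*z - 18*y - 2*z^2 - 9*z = -10*y^2 + y*(-9*z - 25) - 2*z^2 - 12*z - 10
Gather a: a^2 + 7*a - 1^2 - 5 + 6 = a^2 + 7*a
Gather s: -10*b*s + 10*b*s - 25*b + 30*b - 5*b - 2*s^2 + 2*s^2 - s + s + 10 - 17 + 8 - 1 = 0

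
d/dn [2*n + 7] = 2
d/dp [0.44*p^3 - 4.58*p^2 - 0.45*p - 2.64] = 1.32*p^2 - 9.16*p - 0.45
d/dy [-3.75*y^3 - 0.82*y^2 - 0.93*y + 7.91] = -11.25*y^2 - 1.64*y - 0.93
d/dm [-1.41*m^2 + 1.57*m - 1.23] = 1.57 - 2.82*m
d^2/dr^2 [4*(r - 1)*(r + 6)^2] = 24*r + 88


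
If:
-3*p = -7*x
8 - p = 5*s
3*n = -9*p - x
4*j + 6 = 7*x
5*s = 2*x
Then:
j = 45/26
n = -176/13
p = 56/13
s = 48/65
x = 24/13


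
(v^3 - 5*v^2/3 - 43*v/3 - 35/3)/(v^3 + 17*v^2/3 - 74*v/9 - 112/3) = 3*(v^2 - 4*v - 5)/(3*v^2 + 10*v - 48)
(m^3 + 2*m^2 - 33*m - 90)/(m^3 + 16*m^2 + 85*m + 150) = (m^2 - 3*m - 18)/(m^2 + 11*m + 30)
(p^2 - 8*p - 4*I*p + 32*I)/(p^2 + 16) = (p - 8)/(p + 4*I)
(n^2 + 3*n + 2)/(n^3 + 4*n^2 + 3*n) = (n + 2)/(n*(n + 3))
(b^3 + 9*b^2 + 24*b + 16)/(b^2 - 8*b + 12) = (b^3 + 9*b^2 + 24*b + 16)/(b^2 - 8*b + 12)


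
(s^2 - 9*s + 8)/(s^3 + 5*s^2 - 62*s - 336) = (s - 1)/(s^2 + 13*s + 42)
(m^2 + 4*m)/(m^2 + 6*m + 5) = m*(m + 4)/(m^2 + 6*m + 5)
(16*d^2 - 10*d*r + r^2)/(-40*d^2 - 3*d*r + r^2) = (-2*d + r)/(5*d + r)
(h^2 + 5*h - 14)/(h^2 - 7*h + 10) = (h + 7)/(h - 5)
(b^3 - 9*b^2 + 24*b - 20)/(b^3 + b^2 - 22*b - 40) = (b^2 - 4*b + 4)/(b^2 + 6*b + 8)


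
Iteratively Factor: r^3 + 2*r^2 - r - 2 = (r + 1)*(r^2 + r - 2) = (r - 1)*(r + 1)*(r + 2)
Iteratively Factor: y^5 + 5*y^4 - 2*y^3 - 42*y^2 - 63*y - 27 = (y - 3)*(y^4 + 8*y^3 + 22*y^2 + 24*y + 9) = (y - 3)*(y + 1)*(y^3 + 7*y^2 + 15*y + 9) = (y - 3)*(y + 1)*(y + 3)*(y^2 + 4*y + 3) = (y - 3)*(y + 1)*(y + 3)^2*(y + 1)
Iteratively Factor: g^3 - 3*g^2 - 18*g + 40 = (g + 4)*(g^2 - 7*g + 10) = (g - 5)*(g + 4)*(g - 2)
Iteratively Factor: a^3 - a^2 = (a)*(a^2 - a) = a*(a - 1)*(a)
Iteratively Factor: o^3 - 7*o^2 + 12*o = (o)*(o^2 - 7*o + 12) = o*(o - 4)*(o - 3)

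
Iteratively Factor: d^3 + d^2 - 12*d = (d + 4)*(d^2 - 3*d) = d*(d + 4)*(d - 3)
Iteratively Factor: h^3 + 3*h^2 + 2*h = (h + 1)*(h^2 + 2*h) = h*(h + 1)*(h + 2)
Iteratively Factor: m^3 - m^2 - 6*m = (m)*(m^2 - m - 6) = m*(m - 3)*(m + 2)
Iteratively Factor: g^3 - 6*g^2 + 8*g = (g)*(g^2 - 6*g + 8) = g*(g - 2)*(g - 4)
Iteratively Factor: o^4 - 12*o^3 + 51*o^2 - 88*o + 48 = (o - 4)*(o^3 - 8*o^2 + 19*o - 12) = (o - 4)^2*(o^2 - 4*o + 3) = (o - 4)^2*(o - 3)*(o - 1)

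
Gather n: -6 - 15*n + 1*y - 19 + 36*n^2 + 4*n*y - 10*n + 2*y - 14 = 36*n^2 + n*(4*y - 25) + 3*y - 39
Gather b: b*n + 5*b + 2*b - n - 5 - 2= b*(n + 7) - n - 7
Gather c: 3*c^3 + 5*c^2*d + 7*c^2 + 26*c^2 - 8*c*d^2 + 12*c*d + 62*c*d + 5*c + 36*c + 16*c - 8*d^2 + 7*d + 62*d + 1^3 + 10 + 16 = 3*c^3 + c^2*(5*d + 33) + c*(-8*d^2 + 74*d + 57) - 8*d^2 + 69*d + 27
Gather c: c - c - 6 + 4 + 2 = 0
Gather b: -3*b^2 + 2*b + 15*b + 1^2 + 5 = -3*b^2 + 17*b + 6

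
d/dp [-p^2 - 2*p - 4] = -2*p - 2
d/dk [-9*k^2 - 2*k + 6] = -18*k - 2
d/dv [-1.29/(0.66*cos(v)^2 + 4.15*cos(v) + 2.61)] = -(1.7028*cos(v) + 5.3535)*sin(v)/(0.66*cos(v)^2 + 4.15*cos(v) + 2.61)^2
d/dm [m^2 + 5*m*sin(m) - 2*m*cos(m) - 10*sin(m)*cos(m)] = 2*m*sin(m) + 5*m*cos(m) + 2*m + 5*sin(m) - 2*cos(m) - 10*cos(2*m)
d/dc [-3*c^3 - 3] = -9*c^2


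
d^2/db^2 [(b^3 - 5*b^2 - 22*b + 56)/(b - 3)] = 2*(b^3 - 9*b^2 + 27*b - 55)/(b^3 - 9*b^2 + 27*b - 27)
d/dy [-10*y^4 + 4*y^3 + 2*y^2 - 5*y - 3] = -40*y^3 + 12*y^2 + 4*y - 5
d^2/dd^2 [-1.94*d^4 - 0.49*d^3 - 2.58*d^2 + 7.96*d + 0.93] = -23.28*d^2 - 2.94*d - 5.16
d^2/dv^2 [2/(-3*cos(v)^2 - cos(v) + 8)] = 2*(36*sin(v)^4 - 115*sin(v)^2 - 13*cos(v)/4 + 9*cos(3*v)/4 + 29)/(-3*sin(v)^2 + cos(v) - 5)^3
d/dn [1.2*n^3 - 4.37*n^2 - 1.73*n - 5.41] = 3.6*n^2 - 8.74*n - 1.73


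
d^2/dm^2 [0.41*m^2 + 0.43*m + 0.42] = 0.820000000000000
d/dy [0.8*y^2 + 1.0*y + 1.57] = 1.6*y + 1.0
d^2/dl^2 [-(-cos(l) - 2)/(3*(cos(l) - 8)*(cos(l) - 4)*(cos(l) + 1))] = (-768*(1 - cos(l)^2)^2 - 42*sin(l)^6 - 4*cos(l)^7 - 27*cos(l)^6 + 207*cos(l)^5 - 366*cos(l)^3 - 3330*cos(l)^2 - 656*cos(l) + 2538)/(3*(cos(l) - 8)^3*(cos(l) - 4)^3*(cos(l) + 1)^3)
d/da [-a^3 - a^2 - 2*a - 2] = -3*a^2 - 2*a - 2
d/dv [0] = 0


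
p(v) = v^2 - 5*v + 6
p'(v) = 2*v - 5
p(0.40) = 4.16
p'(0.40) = -4.20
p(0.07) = 5.65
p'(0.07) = -4.86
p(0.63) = 3.25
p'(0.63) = -3.74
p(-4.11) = 43.44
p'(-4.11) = -13.22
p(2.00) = 0.00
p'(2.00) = -1.00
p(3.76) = 1.34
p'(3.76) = 2.52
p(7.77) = 27.52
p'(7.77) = 10.54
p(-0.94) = 11.58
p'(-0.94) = -6.88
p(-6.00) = 72.00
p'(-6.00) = -17.00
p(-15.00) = 306.00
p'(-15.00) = -35.00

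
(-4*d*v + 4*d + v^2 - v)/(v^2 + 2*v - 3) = (-4*d + v)/(v + 3)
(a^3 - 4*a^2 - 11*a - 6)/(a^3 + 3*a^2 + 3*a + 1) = (a - 6)/(a + 1)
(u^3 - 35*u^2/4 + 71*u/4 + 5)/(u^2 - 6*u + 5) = (u^2 - 15*u/4 - 1)/(u - 1)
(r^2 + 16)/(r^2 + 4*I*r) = (r - 4*I)/r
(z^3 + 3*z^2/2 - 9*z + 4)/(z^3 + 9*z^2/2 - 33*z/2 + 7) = (z + 4)/(z + 7)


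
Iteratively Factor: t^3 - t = (t - 1)*(t^2 + t) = (t - 1)*(t + 1)*(t)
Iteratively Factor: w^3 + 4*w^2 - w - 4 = (w + 1)*(w^2 + 3*w - 4) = (w - 1)*(w + 1)*(w + 4)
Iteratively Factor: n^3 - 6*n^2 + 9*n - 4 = (n - 1)*(n^2 - 5*n + 4) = (n - 1)^2*(n - 4)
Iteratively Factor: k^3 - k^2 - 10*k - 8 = (k - 4)*(k^2 + 3*k + 2) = (k - 4)*(k + 2)*(k + 1)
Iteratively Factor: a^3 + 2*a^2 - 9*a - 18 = (a - 3)*(a^2 + 5*a + 6) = (a - 3)*(a + 3)*(a + 2)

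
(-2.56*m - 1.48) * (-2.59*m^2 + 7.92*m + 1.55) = 6.6304*m^3 - 16.442*m^2 - 15.6896*m - 2.294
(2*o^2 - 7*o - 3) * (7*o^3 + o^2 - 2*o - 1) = 14*o^5 - 47*o^4 - 32*o^3 + 9*o^2 + 13*o + 3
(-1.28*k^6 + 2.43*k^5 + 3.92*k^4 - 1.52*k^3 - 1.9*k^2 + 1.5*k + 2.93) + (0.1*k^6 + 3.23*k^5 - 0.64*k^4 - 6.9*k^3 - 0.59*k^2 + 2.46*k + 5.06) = -1.18*k^6 + 5.66*k^5 + 3.28*k^4 - 8.42*k^3 - 2.49*k^2 + 3.96*k + 7.99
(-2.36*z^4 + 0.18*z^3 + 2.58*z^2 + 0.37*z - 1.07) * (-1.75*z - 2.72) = 4.13*z^5 + 6.1042*z^4 - 5.0046*z^3 - 7.6651*z^2 + 0.8661*z + 2.9104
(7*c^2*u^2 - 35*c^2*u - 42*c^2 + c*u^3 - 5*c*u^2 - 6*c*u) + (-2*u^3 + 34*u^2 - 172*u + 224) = 7*c^2*u^2 - 35*c^2*u - 42*c^2 + c*u^3 - 5*c*u^2 - 6*c*u - 2*u^3 + 34*u^2 - 172*u + 224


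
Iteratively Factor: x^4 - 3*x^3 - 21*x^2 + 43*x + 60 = (x - 3)*(x^3 - 21*x - 20) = (x - 3)*(x + 4)*(x^2 - 4*x - 5) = (x - 5)*(x - 3)*(x + 4)*(x + 1)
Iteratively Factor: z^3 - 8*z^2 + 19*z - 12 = (z - 3)*(z^2 - 5*z + 4) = (z - 4)*(z - 3)*(z - 1)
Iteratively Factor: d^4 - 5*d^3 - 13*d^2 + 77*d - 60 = (d - 1)*(d^3 - 4*d^2 - 17*d + 60) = (d - 1)*(d + 4)*(d^2 - 8*d + 15) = (d - 3)*(d - 1)*(d + 4)*(d - 5)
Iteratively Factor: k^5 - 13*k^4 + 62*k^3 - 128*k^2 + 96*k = (k - 4)*(k^4 - 9*k^3 + 26*k^2 - 24*k) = (k - 4)*(k - 3)*(k^3 - 6*k^2 + 8*k) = k*(k - 4)*(k - 3)*(k^2 - 6*k + 8) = k*(k - 4)^2*(k - 3)*(k - 2)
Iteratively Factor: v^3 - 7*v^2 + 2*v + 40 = (v - 5)*(v^2 - 2*v - 8) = (v - 5)*(v + 2)*(v - 4)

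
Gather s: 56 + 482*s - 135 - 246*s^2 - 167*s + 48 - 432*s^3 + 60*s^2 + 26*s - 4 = -432*s^3 - 186*s^2 + 341*s - 35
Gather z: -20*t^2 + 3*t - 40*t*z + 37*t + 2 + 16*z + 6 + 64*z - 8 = -20*t^2 + 40*t + z*(80 - 40*t)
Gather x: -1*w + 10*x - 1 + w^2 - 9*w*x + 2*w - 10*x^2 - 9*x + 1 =w^2 + w - 10*x^2 + x*(1 - 9*w)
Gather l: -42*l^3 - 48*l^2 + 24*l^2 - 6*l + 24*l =-42*l^3 - 24*l^2 + 18*l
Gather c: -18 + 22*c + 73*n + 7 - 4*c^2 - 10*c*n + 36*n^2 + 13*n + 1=-4*c^2 + c*(22 - 10*n) + 36*n^2 + 86*n - 10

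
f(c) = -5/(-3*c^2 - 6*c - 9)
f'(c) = -5*(6*c + 6)/(-3*c^2 - 6*c - 9)^2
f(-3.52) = 0.20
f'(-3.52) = 0.12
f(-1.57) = 0.72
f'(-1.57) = 0.35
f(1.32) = 0.23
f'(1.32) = -0.14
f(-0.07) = 0.58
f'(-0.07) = -0.38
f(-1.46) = 0.75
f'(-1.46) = 0.31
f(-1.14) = 0.83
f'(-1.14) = 0.11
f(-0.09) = 0.59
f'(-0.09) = -0.38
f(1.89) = 0.16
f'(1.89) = -0.09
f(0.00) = 0.56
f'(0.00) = -0.37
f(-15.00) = 0.01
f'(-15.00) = 0.00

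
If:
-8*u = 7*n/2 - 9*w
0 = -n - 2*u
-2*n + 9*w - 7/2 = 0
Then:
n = -7/5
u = 7/10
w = 7/90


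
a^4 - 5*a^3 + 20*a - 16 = (a - 4)*(a - 2)*(a - 1)*(a + 2)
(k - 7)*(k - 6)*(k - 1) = k^3 - 14*k^2 + 55*k - 42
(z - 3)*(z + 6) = z^2 + 3*z - 18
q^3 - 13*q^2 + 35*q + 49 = (q - 7)^2*(q + 1)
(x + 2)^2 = x^2 + 4*x + 4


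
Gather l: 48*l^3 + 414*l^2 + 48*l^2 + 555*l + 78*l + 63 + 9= 48*l^3 + 462*l^2 + 633*l + 72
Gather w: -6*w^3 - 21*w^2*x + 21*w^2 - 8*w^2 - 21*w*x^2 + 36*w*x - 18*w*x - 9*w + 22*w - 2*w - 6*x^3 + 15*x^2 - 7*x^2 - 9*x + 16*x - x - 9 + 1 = -6*w^3 + w^2*(13 - 21*x) + w*(-21*x^2 + 18*x + 11) - 6*x^3 + 8*x^2 + 6*x - 8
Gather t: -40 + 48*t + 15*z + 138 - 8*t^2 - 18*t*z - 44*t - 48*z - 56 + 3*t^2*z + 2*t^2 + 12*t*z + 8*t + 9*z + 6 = t^2*(3*z - 6) + t*(12 - 6*z) - 24*z + 48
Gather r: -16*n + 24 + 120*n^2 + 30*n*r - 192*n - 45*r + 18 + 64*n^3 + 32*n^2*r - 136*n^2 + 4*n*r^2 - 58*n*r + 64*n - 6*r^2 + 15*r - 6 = 64*n^3 - 16*n^2 - 144*n + r^2*(4*n - 6) + r*(32*n^2 - 28*n - 30) + 36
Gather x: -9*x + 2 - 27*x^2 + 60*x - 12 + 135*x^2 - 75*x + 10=108*x^2 - 24*x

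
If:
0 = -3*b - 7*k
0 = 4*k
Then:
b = 0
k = 0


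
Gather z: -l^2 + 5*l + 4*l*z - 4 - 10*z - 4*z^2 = -l^2 + 5*l - 4*z^2 + z*(4*l - 10) - 4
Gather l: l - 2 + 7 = l + 5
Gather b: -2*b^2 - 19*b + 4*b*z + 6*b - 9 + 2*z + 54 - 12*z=-2*b^2 + b*(4*z - 13) - 10*z + 45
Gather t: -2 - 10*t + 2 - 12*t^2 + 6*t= -12*t^2 - 4*t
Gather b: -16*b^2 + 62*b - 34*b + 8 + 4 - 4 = -16*b^2 + 28*b + 8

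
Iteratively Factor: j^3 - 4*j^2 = (j - 4)*(j^2) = j*(j - 4)*(j)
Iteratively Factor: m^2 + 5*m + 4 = (m + 4)*(m + 1)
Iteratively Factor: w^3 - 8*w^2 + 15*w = (w)*(w^2 - 8*w + 15) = w*(w - 3)*(w - 5)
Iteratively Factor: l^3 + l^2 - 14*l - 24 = (l - 4)*(l^2 + 5*l + 6) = (l - 4)*(l + 2)*(l + 3)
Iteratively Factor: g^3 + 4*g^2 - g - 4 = (g + 4)*(g^2 - 1) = (g + 1)*(g + 4)*(g - 1)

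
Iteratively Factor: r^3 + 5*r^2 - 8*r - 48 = (r + 4)*(r^2 + r - 12) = (r + 4)^2*(r - 3)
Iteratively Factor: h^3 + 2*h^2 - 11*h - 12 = (h + 4)*(h^2 - 2*h - 3) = (h - 3)*(h + 4)*(h + 1)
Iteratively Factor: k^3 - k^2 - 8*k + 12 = (k - 2)*(k^2 + k - 6) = (k - 2)*(k + 3)*(k - 2)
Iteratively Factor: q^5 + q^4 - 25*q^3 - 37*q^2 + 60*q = (q + 3)*(q^4 - 2*q^3 - 19*q^2 + 20*q) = (q - 1)*(q + 3)*(q^3 - q^2 - 20*q) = (q - 5)*(q - 1)*(q + 3)*(q^2 + 4*q) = (q - 5)*(q - 1)*(q + 3)*(q + 4)*(q)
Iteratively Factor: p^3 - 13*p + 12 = (p - 1)*(p^2 + p - 12) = (p - 3)*(p - 1)*(p + 4)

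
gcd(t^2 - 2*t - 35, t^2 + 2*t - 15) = t + 5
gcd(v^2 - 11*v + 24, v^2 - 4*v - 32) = v - 8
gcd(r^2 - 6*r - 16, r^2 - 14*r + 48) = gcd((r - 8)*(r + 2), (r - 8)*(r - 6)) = r - 8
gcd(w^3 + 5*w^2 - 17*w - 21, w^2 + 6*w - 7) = w + 7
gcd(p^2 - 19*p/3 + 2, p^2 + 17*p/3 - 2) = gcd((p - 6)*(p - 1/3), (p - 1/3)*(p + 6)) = p - 1/3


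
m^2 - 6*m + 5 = (m - 5)*(m - 1)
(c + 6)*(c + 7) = c^2 + 13*c + 42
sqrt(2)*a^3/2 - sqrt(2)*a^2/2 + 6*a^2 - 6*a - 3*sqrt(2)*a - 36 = (a - 3)*(a + 6*sqrt(2))*(sqrt(2)*a/2 + sqrt(2))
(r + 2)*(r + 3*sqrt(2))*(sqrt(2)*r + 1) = sqrt(2)*r^3 + 2*sqrt(2)*r^2 + 7*r^2 + 3*sqrt(2)*r + 14*r + 6*sqrt(2)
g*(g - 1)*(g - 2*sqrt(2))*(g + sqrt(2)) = g^4 - sqrt(2)*g^3 - g^3 - 4*g^2 + sqrt(2)*g^2 + 4*g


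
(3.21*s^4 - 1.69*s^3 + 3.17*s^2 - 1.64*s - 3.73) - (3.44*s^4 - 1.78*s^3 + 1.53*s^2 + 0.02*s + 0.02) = -0.23*s^4 + 0.0900000000000001*s^3 + 1.64*s^2 - 1.66*s - 3.75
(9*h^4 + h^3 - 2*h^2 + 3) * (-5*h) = -45*h^5 - 5*h^4 + 10*h^3 - 15*h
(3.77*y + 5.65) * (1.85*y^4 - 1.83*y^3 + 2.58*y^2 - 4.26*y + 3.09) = 6.9745*y^5 + 3.5534*y^4 - 0.612900000000002*y^3 - 1.4832*y^2 - 12.4197*y + 17.4585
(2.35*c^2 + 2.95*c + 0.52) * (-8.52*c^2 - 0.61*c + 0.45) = -20.022*c^4 - 26.5675*c^3 - 5.1724*c^2 + 1.0103*c + 0.234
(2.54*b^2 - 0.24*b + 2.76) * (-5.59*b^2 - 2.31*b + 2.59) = -14.1986*b^4 - 4.5258*b^3 - 8.2954*b^2 - 6.9972*b + 7.1484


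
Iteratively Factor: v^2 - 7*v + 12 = (v - 4)*(v - 3)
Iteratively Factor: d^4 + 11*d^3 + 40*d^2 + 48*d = (d + 4)*(d^3 + 7*d^2 + 12*d) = (d + 3)*(d + 4)*(d^2 + 4*d) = d*(d + 3)*(d + 4)*(d + 4)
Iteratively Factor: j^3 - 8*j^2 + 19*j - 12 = (j - 3)*(j^2 - 5*j + 4) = (j - 4)*(j - 3)*(j - 1)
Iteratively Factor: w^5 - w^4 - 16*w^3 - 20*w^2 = (w)*(w^4 - w^3 - 16*w^2 - 20*w) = w*(w - 5)*(w^3 + 4*w^2 + 4*w) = w*(w - 5)*(w + 2)*(w^2 + 2*w) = w^2*(w - 5)*(w + 2)*(w + 2)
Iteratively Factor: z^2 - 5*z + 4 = (z - 1)*(z - 4)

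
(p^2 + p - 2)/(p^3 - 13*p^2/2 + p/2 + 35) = 2*(p - 1)/(2*p^2 - 17*p + 35)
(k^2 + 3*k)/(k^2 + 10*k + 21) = k/(k + 7)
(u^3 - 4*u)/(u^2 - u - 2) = u*(u + 2)/(u + 1)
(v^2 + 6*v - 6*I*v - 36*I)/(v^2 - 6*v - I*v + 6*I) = (v^2 + 6*v*(1 - I) - 36*I)/(v^2 - v*(6 + I) + 6*I)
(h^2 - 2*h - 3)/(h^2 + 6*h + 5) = (h - 3)/(h + 5)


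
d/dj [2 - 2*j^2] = -4*j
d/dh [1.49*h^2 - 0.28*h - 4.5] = 2.98*h - 0.28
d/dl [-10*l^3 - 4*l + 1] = -30*l^2 - 4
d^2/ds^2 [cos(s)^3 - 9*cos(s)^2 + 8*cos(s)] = -35*cos(s)/4 + 18*cos(2*s) - 9*cos(3*s)/4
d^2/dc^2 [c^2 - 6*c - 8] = 2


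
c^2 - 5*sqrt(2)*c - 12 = (c - 6*sqrt(2))*(c + sqrt(2))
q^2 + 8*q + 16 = (q + 4)^2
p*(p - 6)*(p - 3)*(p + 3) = p^4 - 6*p^3 - 9*p^2 + 54*p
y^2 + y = y*(y + 1)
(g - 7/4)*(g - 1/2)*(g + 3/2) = g^3 - 3*g^2/4 - 5*g/2 + 21/16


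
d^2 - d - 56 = (d - 8)*(d + 7)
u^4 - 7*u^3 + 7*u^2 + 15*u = u*(u - 5)*(u - 3)*(u + 1)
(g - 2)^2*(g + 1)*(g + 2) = g^4 - g^3 - 6*g^2 + 4*g + 8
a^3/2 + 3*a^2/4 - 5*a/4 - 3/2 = (a/2 + 1)*(a - 3/2)*(a + 1)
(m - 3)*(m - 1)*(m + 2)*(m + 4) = m^4 + 2*m^3 - 13*m^2 - 14*m + 24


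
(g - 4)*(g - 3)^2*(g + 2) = g^4 - 8*g^3 + 13*g^2 + 30*g - 72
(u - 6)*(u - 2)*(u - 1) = u^3 - 9*u^2 + 20*u - 12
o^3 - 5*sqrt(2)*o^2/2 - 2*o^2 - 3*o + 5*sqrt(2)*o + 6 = (o - 2)*(o - 3*sqrt(2))*(o + sqrt(2)/2)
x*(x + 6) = x^2 + 6*x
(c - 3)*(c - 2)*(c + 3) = c^3 - 2*c^2 - 9*c + 18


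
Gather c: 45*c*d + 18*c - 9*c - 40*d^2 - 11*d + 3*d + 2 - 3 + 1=c*(45*d + 9) - 40*d^2 - 8*d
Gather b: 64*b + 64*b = 128*b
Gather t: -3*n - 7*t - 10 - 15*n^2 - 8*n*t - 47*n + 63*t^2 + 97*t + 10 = -15*n^2 - 50*n + 63*t^2 + t*(90 - 8*n)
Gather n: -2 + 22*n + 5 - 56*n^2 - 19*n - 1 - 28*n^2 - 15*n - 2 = -84*n^2 - 12*n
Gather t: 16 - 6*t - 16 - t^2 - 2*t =-t^2 - 8*t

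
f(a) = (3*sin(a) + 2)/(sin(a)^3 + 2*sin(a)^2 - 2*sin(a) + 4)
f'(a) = (3*sin(a) + 2)*(-3*sin(a)^2*cos(a) - 4*sin(a)*cos(a) + 2*cos(a))/(sin(a)^3 + 2*sin(a)^2 - 2*sin(a) + 4)^2 + 3*cos(a)/(sin(a)^3 + 2*sin(a)^2 - 2*sin(a) + 4)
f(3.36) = 0.30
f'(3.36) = -0.82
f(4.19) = -0.09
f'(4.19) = -0.21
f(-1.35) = -0.13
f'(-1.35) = 0.08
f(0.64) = 1.02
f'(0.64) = 0.33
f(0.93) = 1.05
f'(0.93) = -0.04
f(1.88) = 1.02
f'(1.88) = 0.10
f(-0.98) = -0.08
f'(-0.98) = 0.24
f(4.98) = -0.13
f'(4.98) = 0.10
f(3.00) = 0.64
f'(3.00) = -1.02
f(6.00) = 0.25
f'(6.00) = 0.76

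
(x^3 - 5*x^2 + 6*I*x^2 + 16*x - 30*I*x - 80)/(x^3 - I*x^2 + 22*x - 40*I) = (x^2 + x*(-5 + 8*I) - 40*I)/(x^2 + I*x + 20)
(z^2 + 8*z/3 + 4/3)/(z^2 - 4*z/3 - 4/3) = (z + 2)/(z - 2)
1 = 1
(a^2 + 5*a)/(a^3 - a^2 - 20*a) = (a + 5)/(a^2 - a - 20)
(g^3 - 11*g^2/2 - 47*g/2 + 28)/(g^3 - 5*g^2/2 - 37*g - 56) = (g - 1)/(g + 2)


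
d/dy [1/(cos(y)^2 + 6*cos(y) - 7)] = 2*(cos(y) + 3)*sin(y)/(cos(y)^2 + 6*cos(y) - 7)^2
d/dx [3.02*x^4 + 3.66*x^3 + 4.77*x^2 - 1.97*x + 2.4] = 12.08*x^3 + 10.98*x^2 + 9.54*x - 1.97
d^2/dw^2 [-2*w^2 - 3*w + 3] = -4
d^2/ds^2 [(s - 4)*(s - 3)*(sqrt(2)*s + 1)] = 6*sqrt(2)*s - 14*sqrt(2) + 2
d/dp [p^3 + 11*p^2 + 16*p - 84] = 3*p^2 + 22*p + 16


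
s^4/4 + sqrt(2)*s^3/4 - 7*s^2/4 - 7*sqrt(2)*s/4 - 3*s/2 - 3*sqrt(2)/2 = (s/2 + 1/2)*(s/2 + sqrt(2)/2)*(s - 3)*(s + 2)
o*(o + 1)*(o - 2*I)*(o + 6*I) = o^4 + o^3 + 4*I*o^3 + 12*o^2 + 4*I*o^2 + 12*o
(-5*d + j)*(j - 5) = -5*d*j + 25*d + j^2 - 5*j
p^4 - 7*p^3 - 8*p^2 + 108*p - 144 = (p - 6)*(p - 3)*(p - 2)*(p + 4)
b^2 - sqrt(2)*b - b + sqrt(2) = (b - 1)*(b - sqrt(2))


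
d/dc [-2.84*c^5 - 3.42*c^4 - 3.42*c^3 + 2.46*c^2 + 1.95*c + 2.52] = -14.2*c^4 - 13.68*c^3 - 10.26*c^2 + 4.92*c + 1.95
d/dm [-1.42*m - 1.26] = -1.42000000000000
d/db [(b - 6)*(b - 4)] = 2*b - 10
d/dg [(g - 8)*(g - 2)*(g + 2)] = 3*g^2 - 16*g - 4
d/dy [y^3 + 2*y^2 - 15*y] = 3*y^2 + 4*y - 15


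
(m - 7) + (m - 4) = 2*m - 11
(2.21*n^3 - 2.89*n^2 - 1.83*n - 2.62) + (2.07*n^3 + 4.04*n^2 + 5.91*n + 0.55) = 4.28*n^3 + 1.15*n^2 + 4.08*n - 2.07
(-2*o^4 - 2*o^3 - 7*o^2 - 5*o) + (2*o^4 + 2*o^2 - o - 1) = -2*o^3 - 5*o^2 - 6*o - 1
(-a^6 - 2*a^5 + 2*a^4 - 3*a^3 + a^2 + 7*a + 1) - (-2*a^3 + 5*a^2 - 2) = -a^6 - 2*a^5 + 2*a^4 - a^3 - 4*a^2 + 7*a + 3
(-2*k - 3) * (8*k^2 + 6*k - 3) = -16*k^3 - 36*k^2 - 12*k + 9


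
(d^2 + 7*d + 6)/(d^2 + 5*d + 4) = (d + 6)/(d + 4)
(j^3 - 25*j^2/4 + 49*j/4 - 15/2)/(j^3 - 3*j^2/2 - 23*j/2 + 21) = (4*j - 5)/(2*(2*j + 7))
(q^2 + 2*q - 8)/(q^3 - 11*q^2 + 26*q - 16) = (q + 4)/(q^2 - 9*q + 8)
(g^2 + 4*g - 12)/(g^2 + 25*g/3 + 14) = 3*(g - 2)/(3*g + 7)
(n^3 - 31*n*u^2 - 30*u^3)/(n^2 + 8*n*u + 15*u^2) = (n^2 - 5*n*u - 6*u^2)/(n + 3*u)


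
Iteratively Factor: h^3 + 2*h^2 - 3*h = (h + 3)*(h^2 - h) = h*(h + 3)*(h - 1)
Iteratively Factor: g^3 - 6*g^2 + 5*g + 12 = (g + 1)*(g^2 - 7*g + 12) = (g - 4)*(g + 1)*(g - 3)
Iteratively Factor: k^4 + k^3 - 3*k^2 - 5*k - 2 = (k + 1)*(k^3 - 3*k - 2) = (k + 1)^2*(k^2 - k - 2) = (k - 2)*(k + 1)^2*(k + 1)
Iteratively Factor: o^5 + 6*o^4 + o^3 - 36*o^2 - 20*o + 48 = (o + 4)*(o^4 + 2*o^3 - 7*o^2 - 8*o + 12) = (o - 1)*(o + 4)*(o^3 + 3*o^2 - 4*o - 12) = (o - 1)*(o + 2)*(o + 4)*(o^2 + o - 6) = (o - 2)*(o - 1)*(o + 2)*(o + 4)*(o + 3)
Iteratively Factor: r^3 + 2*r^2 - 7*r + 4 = (r + 4)*(r^2 - 2*r + 1) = (r - 1)*(r + 4)*(r - 1)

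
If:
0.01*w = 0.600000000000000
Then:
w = 60.00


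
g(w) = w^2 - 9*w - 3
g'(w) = 2*w - 9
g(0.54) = -7.57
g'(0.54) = -7.92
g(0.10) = -3.89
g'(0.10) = -8.80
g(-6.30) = 93.39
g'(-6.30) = -21.60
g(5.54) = -22.17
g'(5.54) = 2.08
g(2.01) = -17.05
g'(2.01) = -4.98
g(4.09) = -23.08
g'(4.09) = -0.82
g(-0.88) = 5.69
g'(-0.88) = -10.76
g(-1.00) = 7.00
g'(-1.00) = -11.00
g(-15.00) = 357.00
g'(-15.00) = -39.00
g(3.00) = -21.00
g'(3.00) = -3.00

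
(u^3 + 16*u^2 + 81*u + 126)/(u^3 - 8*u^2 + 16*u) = (u^3 + 16*u^2 + 81*u + 126)/(u*(u^2 - 8*u + 16))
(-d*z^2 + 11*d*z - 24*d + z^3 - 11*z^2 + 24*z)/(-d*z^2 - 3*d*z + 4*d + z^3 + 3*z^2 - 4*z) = (z^2 - 11*z + 24)/(z^2 + 3*z - 4)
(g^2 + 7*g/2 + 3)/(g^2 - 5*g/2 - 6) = (g + 2)/(g - 4)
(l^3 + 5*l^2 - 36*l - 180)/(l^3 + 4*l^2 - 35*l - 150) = (l + 6)/(l + 5)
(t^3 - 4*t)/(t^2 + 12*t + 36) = t*(t^2 - 4)/(t^2 + 12*t + 36)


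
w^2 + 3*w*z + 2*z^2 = (w + z)*(w + 2*z)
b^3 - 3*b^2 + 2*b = b*(b - 2)*(b - 1)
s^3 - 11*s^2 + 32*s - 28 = (s - 7)*(s - 2)^2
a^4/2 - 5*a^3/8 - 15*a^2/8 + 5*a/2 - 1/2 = (a/2 + 1)*(a - 2)*(a - 1)*(a - 1/4)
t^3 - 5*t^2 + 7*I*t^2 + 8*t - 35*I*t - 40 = (t - 5)*(t - I)*(t + 8*I)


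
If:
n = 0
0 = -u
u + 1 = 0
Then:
No Solution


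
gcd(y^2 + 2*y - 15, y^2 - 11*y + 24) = y - 3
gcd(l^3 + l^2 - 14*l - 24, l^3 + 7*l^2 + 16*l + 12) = l^2 + 5*l + 6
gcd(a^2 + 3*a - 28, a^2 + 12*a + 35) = a + 7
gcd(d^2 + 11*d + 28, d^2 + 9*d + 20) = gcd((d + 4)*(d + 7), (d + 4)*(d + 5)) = d + 4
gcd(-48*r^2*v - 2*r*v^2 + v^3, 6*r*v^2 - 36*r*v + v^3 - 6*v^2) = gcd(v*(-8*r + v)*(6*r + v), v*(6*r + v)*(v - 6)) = 6*r*v + v^2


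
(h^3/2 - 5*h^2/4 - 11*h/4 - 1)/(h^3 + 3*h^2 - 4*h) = (2*h^3 - 5*h^2 - 11*h - 4)/(4*h*(h^2 + 3*h - 4))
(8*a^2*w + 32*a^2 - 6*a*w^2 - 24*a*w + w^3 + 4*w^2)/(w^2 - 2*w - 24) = (8*a^2 - 6*a*w + w^2)/(w - 6)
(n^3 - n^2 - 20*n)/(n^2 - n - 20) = n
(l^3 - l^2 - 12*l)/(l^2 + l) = (l^2 - l - 12)/(l + 1)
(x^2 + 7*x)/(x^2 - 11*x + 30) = x*(x + 7)/(x^2 - 11*x + 30)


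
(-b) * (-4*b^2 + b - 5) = 4*b^3 - b^2 + 5*b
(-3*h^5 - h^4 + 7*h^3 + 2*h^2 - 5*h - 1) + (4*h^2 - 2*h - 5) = -3*h^5 - h^4 + 7*h^3 + 6*h^2 - 7*h - 6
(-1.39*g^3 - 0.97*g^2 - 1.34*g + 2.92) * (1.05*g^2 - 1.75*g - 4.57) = -1.4595*g^5 + 1.414*g^4 + 6.6428*g^3 + 9.8439*g^2 + 1.0138*g - 13.3444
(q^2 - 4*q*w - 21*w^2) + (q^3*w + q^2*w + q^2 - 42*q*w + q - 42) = q^3*w + q^2*w + 2*q^2 - 46*q*w + q - 21*w^2 - 42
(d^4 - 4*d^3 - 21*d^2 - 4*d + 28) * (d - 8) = d^5 - 12*d^4 + 11*d^3 + 164*d^2 + 60*d - 224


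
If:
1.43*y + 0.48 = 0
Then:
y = -0.34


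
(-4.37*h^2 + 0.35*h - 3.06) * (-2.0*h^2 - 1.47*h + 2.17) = 8.74*h^4 + 5.7239*h^3 - 3.8774*h^2 + 5.2577*h - 6.6402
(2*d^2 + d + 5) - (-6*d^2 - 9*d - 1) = 8*d^2 + 10*d + 6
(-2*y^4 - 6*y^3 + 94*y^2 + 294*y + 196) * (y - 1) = -2*y^5 - 4*y^4 + 100*y^3 + 200*y^2 - 98*y - 196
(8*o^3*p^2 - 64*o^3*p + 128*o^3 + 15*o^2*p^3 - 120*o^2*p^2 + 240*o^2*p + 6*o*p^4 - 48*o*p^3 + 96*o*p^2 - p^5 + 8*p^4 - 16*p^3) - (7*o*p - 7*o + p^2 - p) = 8*o^3*p^2 - 64*o^3*p + 128*o^3 + 15*o^2*p^3 - 120*o^2*p^2 + 240*o^2*p + 6*o*p^4 - 48*o*p^3 + 96*o*p^2 - 7*o*p + 7*o - p^5 + 8*p^4 - 16*p^3 - p^2 + p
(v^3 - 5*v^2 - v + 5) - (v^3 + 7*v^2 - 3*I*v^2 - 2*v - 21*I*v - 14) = -12*v^2 + 3*I*v^2 + v + 21*I*v + 19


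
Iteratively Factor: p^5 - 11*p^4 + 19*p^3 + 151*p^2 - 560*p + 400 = (p - 4)*(p^4 - 7*p^3 - 9*p^2 + 115*p - 100) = (p - 4)*(p - 1)*(p^3 - 6*p^2 - 15*p + 100) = (p - 5)*(p - 4)*(p - 1)*(p^2 - p - 20) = (p - 5)^2*(p - 4)*(p - 1)*(p + 4)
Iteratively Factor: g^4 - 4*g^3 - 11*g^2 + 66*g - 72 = (g + 4)*(g^3 - 8*g^2 + 21*g - 18) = (g - 3)*(g + 4)*(g^2 - 5*g + 6) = (g - 3)*(g - 2)*(g + 4)*(g - 3)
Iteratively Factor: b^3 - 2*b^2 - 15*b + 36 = (b - 3)*(b^2 + b - 12) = (b - 3)^2*(b + 4)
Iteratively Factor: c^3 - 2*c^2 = (c)*(c^2 - 2*c) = c*(c - 2)*(c)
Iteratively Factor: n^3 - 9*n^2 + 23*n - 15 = (n - 5)*(n^2 - 4*n + 3) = (n - 5)*(n - 3)*(n - 1)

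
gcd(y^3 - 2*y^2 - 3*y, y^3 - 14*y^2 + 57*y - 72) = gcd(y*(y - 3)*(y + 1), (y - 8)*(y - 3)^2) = y - 3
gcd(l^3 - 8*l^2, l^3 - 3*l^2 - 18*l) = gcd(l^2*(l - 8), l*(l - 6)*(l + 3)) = l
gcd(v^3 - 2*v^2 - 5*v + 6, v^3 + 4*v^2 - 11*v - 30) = v^2 - v - 6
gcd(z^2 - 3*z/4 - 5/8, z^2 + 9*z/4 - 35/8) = z - 5/4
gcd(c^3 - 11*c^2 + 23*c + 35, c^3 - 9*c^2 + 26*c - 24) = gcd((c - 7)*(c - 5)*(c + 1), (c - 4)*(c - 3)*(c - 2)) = 1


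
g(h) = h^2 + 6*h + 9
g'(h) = 2*h + 6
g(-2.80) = 0.04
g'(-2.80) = 0.40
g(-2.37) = 0.40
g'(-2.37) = 1.26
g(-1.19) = 3.28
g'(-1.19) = 3.62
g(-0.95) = 4.20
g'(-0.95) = 4.10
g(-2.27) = 0.53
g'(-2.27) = 1.46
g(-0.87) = 4.54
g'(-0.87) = 4.26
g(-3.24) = 0.06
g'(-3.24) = -0.48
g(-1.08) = 3.69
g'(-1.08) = 3.84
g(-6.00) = 9.00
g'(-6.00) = -6.00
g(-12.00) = 81.00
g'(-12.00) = -18.00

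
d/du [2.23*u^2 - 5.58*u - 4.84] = 4.46*u - 5.58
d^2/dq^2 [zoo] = 0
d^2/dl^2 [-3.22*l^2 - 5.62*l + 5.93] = -6.44000000000000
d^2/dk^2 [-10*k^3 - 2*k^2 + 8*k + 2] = -60*k - 4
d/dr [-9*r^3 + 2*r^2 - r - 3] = -27*r^2 + 4*r - 1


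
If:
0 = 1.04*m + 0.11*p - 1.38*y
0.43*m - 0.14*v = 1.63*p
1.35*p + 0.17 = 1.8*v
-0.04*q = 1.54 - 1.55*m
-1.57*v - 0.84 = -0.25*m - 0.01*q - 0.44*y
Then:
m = 1.99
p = 0.49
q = 38.59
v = 0.46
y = 1.54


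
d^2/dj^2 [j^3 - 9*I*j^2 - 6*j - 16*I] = 6*j - 18*I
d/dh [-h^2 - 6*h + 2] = -2*h - 6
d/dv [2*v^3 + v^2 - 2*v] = 6*v^2 + 2*v - 2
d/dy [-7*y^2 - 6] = -14*y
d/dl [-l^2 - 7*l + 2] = -2*l - 7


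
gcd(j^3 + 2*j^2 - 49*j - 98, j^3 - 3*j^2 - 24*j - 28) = j^2 - 5*j - 14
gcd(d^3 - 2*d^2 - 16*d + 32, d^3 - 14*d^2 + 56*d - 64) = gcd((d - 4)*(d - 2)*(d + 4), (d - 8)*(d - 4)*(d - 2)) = d^2 - 6*d + 8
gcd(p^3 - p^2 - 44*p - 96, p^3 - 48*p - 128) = p^2 - 4*p - 32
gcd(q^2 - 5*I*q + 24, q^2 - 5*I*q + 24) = q^2 - 5*I*q + 24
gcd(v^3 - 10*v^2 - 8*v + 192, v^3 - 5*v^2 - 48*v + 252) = v - 6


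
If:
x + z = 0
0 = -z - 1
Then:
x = 1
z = -1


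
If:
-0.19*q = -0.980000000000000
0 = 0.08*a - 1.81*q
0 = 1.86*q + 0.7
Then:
No Solution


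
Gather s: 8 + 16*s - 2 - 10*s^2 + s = -10*s^2 + 17*s + 6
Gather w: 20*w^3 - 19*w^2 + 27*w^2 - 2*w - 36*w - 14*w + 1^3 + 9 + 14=20*w^3 + 8*w^2 - 52*w + 24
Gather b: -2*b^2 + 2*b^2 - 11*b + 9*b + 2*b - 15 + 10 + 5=0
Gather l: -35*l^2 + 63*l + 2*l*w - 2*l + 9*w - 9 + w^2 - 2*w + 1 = -35*l^2 + l*(2*w + 61) + w^2 + 7*w - 8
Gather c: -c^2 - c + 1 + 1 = -c^2 - c + 2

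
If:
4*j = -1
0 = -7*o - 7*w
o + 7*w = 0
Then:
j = -1/4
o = 0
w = 0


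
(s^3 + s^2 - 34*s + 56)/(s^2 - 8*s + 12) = (s^2 + 3*s - 28)/(s - 6)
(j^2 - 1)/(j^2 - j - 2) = (j - 1)/(j - 2)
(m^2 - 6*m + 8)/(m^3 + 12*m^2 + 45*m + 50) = (m^2 - 6*m + 8)/(m^3 + 12*m^2 + 45*m + 50)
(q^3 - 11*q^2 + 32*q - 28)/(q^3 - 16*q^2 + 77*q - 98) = (q - 2)/(q - 7)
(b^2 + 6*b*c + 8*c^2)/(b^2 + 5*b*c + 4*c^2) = (b + 2*c)/(b + c)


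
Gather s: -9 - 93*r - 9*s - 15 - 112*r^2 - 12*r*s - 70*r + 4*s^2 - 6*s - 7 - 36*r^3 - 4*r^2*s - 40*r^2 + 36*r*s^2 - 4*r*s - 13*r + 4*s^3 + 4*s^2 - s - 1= -36*r^3 - 152*r^2 - 176*r + 4*s^3 + s^2*(36*r + 8) + s*(-4*r^2 - 16*r - 16) - 32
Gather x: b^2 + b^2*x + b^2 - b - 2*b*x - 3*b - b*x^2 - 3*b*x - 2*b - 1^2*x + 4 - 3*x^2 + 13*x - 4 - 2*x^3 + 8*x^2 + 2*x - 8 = 2*b^2 - 6*b - 2*x^3 + x^2*(5 - b) + x*(b^2 - 5*b + 14) - 8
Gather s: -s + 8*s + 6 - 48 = 7*s - 42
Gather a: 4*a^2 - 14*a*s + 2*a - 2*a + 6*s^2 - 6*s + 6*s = 4*a^2 - 14*a*s + 6*s^2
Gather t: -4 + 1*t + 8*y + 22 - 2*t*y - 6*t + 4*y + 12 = t*(-2*y - 5) + 12*y + 30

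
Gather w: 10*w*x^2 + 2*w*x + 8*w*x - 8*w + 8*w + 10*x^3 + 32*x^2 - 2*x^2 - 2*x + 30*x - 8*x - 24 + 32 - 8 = w*(10*x^2 + 10*x) + 10*x^3 + 30*x^2 + 20*x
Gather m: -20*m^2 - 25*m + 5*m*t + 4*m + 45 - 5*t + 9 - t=-20*m^2 + m*(5*t - 21) - 6*t + 54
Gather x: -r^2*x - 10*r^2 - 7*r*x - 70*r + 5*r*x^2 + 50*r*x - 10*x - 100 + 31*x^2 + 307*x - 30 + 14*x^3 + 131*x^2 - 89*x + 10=-10*r^2 - 70*r + 14*x^3 + x^2*(5*r + 162) + x*(-r^2 + 43*r + 208) - 120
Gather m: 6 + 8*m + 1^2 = 8*m + 7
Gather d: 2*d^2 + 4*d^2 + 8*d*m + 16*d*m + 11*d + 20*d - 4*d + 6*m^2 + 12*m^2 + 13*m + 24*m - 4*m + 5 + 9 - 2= 6*d^2 + d*(24*m + 27) + 18*m^2 + 33*m + 12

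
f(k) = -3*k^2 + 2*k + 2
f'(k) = 2 - 6*k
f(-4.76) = -75.49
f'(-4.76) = 30.56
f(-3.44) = -40.38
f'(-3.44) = 22.64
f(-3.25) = -36.19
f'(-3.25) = 21.50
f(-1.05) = -3.41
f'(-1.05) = 8.30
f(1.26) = -0.24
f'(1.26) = -5.56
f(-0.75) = -1.19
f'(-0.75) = 6.50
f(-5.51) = -100.10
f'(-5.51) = 35.06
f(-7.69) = -190.79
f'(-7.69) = 48.14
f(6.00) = -94.00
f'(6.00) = -34.00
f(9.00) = -223.00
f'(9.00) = -52.00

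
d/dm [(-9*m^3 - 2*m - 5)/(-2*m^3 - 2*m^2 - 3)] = (18*m^4 - 8*m^3 + 47*m^2 - 20*m + 6)/(4*m^6 + 8*m^5 + 4*m^4 + 12*m^3 + 12*m^2 + 9)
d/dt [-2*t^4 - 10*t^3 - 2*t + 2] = -8*t^3 - 30*t^2 - 2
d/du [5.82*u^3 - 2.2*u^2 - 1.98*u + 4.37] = 17.46*u^2 - 4.4*u - 1.98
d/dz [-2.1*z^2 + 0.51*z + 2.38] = 0.51 - 4.2*z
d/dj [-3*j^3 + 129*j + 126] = 129 - 9*j^2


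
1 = 1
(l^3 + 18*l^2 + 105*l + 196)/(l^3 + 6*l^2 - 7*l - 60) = (l^2 + 14*l + 49)/(l^2 + 2*l - 15)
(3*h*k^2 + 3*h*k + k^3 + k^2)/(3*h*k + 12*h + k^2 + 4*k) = k*(k + 1)/(k + 4)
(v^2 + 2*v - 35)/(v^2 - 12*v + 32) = (v^2 + 2*v - 35)/(v^2 - 12*v + 32)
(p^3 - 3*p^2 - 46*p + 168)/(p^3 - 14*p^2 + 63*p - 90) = (p^2 + 3*p - 28)/(p^2 - 8*p + 15)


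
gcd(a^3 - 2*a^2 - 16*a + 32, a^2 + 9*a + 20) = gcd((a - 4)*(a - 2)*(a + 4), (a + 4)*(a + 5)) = a + 4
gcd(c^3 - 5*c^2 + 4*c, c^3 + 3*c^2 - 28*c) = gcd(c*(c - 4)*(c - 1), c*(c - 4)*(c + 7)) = c^2 - 4*c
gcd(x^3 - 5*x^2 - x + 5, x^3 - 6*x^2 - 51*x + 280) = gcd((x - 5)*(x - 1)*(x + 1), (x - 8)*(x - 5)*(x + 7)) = x - 5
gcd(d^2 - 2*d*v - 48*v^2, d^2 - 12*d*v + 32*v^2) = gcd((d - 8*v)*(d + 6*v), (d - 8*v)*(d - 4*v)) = -d + 8*v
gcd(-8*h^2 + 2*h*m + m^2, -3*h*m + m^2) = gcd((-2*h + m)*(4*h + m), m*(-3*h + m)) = 1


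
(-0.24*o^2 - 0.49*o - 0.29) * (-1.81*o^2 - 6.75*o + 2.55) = 0.4344*o^4 + 2.5069*o^3 + 3.2204*o^2 + 0.708*o - 0.7395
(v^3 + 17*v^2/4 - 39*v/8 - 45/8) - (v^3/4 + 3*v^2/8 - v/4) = 3*v^3/4 + 31*v^2/8 - 37*v/8 - 45/8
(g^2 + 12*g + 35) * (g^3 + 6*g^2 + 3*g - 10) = g^5 + 18*g^4 + 110*g^3 + 236*g^2 - 15*g - 350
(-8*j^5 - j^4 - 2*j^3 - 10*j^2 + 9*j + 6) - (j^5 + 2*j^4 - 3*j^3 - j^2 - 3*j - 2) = -9*j^5 - 3*j^4 + j^3 - 9*j^2 + 12*j + 8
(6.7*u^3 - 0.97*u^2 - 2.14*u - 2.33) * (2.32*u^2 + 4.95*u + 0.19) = 15.544*u^5 + 30.9146*u^4 - 8.4933*u^3 - 16.1829*u^2 - 11.9401*u - 0.4427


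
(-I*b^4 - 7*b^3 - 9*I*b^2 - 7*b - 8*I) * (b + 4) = -I*b^5 - 7*b^4 - 4*I*b^4 - 28*b^3 - 9*I*b^3 - 7*b^2 - 36*I*b^2 - 28*b - 8*I*b - 32*I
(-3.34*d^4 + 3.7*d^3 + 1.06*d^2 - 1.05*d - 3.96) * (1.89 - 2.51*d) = 8.3834*d^5 - 15.5996*d^4 + 4.3324*d^3 + 4.6389*d^2 + 7.9551*d - 7.4844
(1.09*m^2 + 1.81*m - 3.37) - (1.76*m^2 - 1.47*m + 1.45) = -0.67*m^2 + 3.28*m - 4.82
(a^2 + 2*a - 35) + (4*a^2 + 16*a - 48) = 5*a^2 + 18*a - 83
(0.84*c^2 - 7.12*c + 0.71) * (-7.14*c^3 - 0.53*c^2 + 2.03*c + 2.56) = -5.9976*c^5 + 50.3916*c^4 + 0.4094*c^3 - 12.6795*c^2 - 16.7859*c + 1.8176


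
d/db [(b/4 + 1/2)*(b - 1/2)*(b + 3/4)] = 3*b^2/4 + 9*b/8 + 1/32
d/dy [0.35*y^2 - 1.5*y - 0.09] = 0.7*y - 1.5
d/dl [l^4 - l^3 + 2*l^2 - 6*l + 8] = 4*l^3 - 3*l^2 + 4*l - 6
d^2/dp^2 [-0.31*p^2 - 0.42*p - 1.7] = -0.620000000000000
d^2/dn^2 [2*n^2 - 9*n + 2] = 4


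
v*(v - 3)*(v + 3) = v^3 - 9*v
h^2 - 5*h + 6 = (h - 3)*(h - 2)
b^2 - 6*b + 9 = (b - 3)^2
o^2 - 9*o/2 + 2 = (o - 4)*(o - 1/2)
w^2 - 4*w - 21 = (w - 7)*(w + 3)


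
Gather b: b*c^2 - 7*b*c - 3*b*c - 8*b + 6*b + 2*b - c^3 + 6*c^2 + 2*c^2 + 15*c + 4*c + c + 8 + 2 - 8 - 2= b*(c^2 - 10*c) - c^3 + 8*c^2 + 20*c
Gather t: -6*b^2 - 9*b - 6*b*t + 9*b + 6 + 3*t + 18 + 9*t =-6*b^2 + t*(12 - 6*b) + 24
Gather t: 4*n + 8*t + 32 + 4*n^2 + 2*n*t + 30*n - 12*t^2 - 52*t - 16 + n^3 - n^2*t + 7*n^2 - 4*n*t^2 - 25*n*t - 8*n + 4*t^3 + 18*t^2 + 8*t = n^3 + 11*n^2 + 26*n + 4*t^3 + t^2*(6 - 4*n) + t*(-n^2 - 23*n - 36) + 16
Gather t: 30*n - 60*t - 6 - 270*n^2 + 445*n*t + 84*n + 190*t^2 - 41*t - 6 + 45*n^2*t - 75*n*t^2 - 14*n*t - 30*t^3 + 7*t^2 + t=-270*n^2 + 114*n - 30*t^3 + t^2*(197 - 75*n) + t*(45*n^2 + 431*n - 100) - 12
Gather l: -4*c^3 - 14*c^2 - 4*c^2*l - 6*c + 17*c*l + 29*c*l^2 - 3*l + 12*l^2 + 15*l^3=-4*c^3 - 14*c^2 - 6*c + 15*l^3 + l^2*(29*c + 12) + l*(-4*c^2 + 17*c - 3)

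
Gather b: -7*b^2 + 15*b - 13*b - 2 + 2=-7*b^2 + 2*b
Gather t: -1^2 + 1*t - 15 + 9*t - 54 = 10*t - 70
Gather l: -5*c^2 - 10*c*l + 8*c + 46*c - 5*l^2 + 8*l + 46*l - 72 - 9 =-5*c^2 + 54*c - 5*l^2 + l*(54 - 10*c) - 81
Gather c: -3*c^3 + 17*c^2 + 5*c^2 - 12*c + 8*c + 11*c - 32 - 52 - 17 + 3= -3*c^3 + 22*c^2 + 7*c - 98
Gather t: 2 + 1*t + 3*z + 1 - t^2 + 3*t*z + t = -t^2 + t*(3*z + 2) + 3*z + 3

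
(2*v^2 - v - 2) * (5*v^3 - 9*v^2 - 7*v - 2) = 10*v^5 - 23*v^4 - 15*v^3 + 21*v^2 + 16*v + 4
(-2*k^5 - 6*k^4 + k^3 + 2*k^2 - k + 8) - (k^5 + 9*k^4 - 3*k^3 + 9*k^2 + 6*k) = -3*k^5 - 15*k^4 + 4*k^3 - 7*k^2 - 7*k + 8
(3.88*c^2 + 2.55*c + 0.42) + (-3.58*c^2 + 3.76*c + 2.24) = 0.3*c^2 + 6.31*c + 2.66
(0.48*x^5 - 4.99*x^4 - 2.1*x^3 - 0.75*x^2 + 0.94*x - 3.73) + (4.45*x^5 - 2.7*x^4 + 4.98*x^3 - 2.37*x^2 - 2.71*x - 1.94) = 4.93*x^5 - 7.69*x^4 + 2.88*x^3 - 3.12*x^2 - 1.77*x - 5.67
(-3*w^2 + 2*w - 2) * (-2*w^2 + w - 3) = 6*w^4 - 7*w^3 + 15*w^2 - 8*w + 6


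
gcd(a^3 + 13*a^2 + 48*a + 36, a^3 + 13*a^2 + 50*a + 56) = 1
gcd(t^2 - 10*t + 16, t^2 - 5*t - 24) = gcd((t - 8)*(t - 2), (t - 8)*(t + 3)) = t - 8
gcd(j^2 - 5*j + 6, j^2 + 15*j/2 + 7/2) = 1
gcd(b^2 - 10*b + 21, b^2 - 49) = b - 7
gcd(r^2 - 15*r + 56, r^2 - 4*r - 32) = r - 8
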